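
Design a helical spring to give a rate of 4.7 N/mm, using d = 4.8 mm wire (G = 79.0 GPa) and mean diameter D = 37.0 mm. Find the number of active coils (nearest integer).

N_a = Gd⁴/(8D³k) = (79.0×10³ × 4.8⁴)/(8 × 37.0³ × 4.7)
    = 4.19365e+07 / 1.90455e+06 = 22.02 → 22 coils

22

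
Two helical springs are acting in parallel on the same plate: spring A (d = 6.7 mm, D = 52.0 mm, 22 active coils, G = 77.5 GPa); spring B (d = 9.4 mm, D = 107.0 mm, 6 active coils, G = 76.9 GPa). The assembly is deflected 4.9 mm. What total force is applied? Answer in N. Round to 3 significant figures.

81.0 N

k_A = Gd⁴/(8D³N_a) = (77.5×10³)(6.7⁴)/(8·52.0³·22) = 6.3107 N/mm
k_B = Gd⁴/(8D³N_a) = (76.9×10³)(9.4⁴)/(8·107.0³·6) = 10.21 N/mm
Parallel: k_eq = 6.3107 + 10.21 = 16.521 N/mm
F = k_eq·δ = 16.521·4.9 = 80.954 N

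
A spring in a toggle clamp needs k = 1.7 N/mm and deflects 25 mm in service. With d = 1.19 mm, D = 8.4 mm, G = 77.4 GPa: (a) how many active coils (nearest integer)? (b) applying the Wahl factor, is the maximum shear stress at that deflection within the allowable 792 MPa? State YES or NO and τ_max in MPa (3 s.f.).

N_a = Gd⁴/(8D³k) = (77.4×10³)(1.19⁴)/(8·8.4³·1.7) = 19.26 → N_a = 19
Actual rate k = Gd⁴/(8D³·19) = 1.7228 N/mm
Working load F = kδ = 1.7228·25 = 43.071 N
C = 8.4/1.19 = 7.0588; K_W = (4C−1)/(4C−4)+0.615/C = 1.2109
τ_max = K_W·8FD/(πd³) = 1.2109·546.72 = 662.03 MPa
τ_max ≤ 792 MPa → acceptable

(a) 19 coils; (b) YES, τ_max = 662 MPa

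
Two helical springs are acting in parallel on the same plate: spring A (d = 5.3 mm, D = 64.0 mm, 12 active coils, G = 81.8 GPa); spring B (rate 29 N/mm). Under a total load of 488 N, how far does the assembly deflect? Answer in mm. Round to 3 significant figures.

k_A = Gd⁴/(8D³N_a) = (81.8×10³)(5.3⁴)/(8·64.0³·12) = 2.5648 N/mm
Parallel: k_eq = 2.5648 + 29 = 31.565 N/mm
δ = F/k_eq = 488/31.565 = 15.46 mm

15.5 mm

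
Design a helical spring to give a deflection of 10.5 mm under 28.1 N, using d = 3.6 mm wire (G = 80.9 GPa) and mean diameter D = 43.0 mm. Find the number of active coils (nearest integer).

8

Required rate k = F/δ = 28.1/10.5 = 2.6762 N/mm
N_a = Gd⁴/(8D³k) = (80.9×10³ × 3.6⁴)/(8 × 43.0³ × 2.6762)
    = 1.35881e+07 / 1.70221e+06 = 7.983 → 8 coils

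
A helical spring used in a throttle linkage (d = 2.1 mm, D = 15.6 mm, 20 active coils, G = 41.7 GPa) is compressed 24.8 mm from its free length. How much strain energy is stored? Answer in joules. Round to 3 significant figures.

0.411 J

k = Gd⁴/(8D³N_a) = (41.7×10³)(2.1⁴)/(8·15.6³·20) = 1.3351 N/mm
U = ½kδ² = 0.5 × 1.3351 × 24.8² = 410.58 N·mm = 0.41058 J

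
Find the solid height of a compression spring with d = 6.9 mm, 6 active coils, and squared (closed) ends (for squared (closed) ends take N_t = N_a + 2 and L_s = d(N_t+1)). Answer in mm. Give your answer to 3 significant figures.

62.1 mm

squared (closed) ends: N_t = N_a + 2 = 6 + 2 = 8
L_s = d·(N_t+1) = 6.9 × 9 = 62.1 mm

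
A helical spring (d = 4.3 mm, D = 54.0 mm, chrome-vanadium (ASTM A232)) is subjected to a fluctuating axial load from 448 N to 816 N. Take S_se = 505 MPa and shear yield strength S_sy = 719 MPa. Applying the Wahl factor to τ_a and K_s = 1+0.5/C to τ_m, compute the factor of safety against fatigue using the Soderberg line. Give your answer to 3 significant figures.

C = D/d = 54.0/4.3 = 12.5581; K_W = (4C−1)/(4C−4)+0.615/C = 1.1139; K_s = 1+0.5/C = 1.0398
F_a = (F_max−F_min)/2 = 184 N; F_m = (F_max+F_min)/2 = 632 N
τ_a = K_W·8F_aD/(πd³) = 1.1139 × 318.23 = 354.47 MPa
τ_m = K_s·8F_mD/(πd³) = 1.0398 × 1093.1 = 1136.6 MPa
Soderberg: 1/n_f = τ_a/S_se + τ_m/S_sy = 354.47/505 + 1136.6/719 = 0.70192 + 1.58078 = 2.2827
n_f = 1/2.2827 = 0.4381

0.438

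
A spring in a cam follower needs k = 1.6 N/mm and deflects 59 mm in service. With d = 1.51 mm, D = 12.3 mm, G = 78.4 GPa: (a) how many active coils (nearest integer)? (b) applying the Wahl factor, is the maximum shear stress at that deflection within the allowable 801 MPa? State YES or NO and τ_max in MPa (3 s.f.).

(a) 17 coils; (b) NO, τ_max = 1020 MPa

N_a = Gd⁴/(8D³k) = (78.4×10³)(1.51⁴)/(8·12.3³·1.6) = 17.11 → N_a = 17
Actual rate k = Gd⁴/(8D³·17) = 1.6105 N/mm
Working load F = kδ = 1.6105·59 = 95.021 N
C = 12.3/1.51 = 8.1457; K_W = (4C−1)/(4C−4)+0.615/C = 1.1805
τ_max = K_W·8FD/(πd³) = 1.1805·864.44 = 1020.4 MPa
τ_max > 801 MPa → exceeds allowable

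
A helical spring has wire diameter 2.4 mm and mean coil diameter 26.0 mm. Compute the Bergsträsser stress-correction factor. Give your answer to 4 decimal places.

C = D/d = 26.0/2.4 = 10.8333
K_B = (4C+2)/(4C−3) = 45.333/40.333 = 1.1240

1.1240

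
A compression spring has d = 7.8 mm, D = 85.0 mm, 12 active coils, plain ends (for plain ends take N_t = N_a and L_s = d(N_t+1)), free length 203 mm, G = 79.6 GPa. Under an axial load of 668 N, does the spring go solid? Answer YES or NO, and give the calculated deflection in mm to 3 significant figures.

k = Gd⁴/(8D³N_a) = (79.6×10³)(7.8⁴)/(8·85.0³·12) = 4.9976 N/mm
N_t = 12; L_s = 7.8·13 = 101.4 mm; δ_solid = L₀ − L_s = 203 − 101.4 = 101.6 mm
δ = F/k = 668/4.9976 = 133.66 mm
δ ≥ δ_solid → spring goes solid

YES, δ = 134 mm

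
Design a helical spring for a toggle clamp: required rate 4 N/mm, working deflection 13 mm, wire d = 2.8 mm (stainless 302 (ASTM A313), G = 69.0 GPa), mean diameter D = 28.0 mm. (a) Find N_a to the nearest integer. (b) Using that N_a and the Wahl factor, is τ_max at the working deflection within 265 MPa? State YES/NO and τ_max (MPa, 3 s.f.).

N_a = Gd⁴/(8D³k) = (69.0×10³)(2.8⁴)/(8·28.0³·4) = 6.037 → N_a = 6
Actual rate k = Gd⁴/(8D³·6) = 4.025 N/mm
Working load F = kδ = 4.025·13 = 52.325 N
C = 28.0/2.8 = 10.0000; K_W = (4C−1)/(4C−4)+0.615/C = 1.1448
τ_max = K_W·8FD/(πd³) = 1.1448·169.95 = 194.57 MPa
τ_max ≤ 265 MPa → acceptable

(a) 6 coils; (b) YES, τ_max = 195 MPa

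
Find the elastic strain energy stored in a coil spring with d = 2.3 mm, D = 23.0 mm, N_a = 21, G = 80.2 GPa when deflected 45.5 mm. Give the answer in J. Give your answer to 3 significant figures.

k = Gd⁴/(8D³N_a) = (80.2×10³)(2.3⁴)/(8·23.0³·21) = 1.098 N/mm
U = ½kδ² = 0.5 × 1.098 × 45.5² = 1136.5 N·mm = 1.1365 J

1.14 J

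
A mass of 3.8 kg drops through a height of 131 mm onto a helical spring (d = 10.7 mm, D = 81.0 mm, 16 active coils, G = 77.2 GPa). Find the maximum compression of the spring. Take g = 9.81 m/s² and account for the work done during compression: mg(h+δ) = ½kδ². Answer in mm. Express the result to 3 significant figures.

k = Gd⁴/(8D³N_a) = (77.2×10³)(10.7⁴)/(8·81.0³·16) = 14.876 N/mm
W = mg = 3.8 × 9.81 = 37.278 N
½kδ² − Wδ − Wh = 0 → δ = (W + √(W² + 2kWh))/k
δ = (37.278 + √(1389.6 + 145292))/14.876 = (37.278 + 382.99)/14.876 = 28.251 mm

28.3 mm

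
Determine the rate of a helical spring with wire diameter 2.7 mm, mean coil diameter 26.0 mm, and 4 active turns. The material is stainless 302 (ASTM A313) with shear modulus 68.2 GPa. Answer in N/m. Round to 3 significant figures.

k = Gd⁴/(8D³N_a) = (68.2×10³ × 2.7⁴) / (8 × 26.0³ × 4)
  = 3.62443e+06 / 562432 = 6.4442 N/mm = 6444.2 N/m

6440 N/m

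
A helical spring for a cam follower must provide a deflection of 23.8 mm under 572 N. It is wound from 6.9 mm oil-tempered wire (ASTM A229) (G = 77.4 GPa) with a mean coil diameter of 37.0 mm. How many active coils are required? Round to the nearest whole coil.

18

Required rate k = F/δ = 572/23.8 = 24.034 N/mm
N_a = Gd⁴/(8D³k) = (77.4×10³ × 6.9⁴)/(8 × 37.0³ × 24.034)
    = 1.75444e+08 / 9.739e+06 = 18.01 → 18 coils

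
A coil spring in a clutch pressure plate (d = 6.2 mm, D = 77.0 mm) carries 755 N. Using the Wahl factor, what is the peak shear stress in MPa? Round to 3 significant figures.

Spring index C = D/d = 77.0/6.2 = 12.4194
K_W = (4C−1)/(4C−4) + 0.615/C = 48.677/45.677 + 0.0495 = 1.1152
τ₀ = 8FD/(πd³) = 8·755·77.0/(π·6.2³) = 465080/748.73 = 621.16 MPa
τ_max = K·τ₀ = 1.1152 × 621.16 = 692.71 MPa

693 MPa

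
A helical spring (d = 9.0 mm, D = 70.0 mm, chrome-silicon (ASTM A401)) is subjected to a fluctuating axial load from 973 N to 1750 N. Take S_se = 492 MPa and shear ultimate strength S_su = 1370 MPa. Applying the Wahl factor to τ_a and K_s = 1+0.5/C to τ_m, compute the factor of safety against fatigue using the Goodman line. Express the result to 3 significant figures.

C = D/d = 70.0/9.0 = 7.7778; K_W = (4C−1)/(4C−4)+0.615/C = 1.1897; K_s = 1+0.5/C = 1.0643
F_a = (F_max−F_min)/2 = 388.5 N; F_m = (F_max+F_min)/2 = 1361.5 N
τ_a = K_W·8F_aD/(πd³) = 1.1897 × 94.995 = 113.02 MPa
τ_m = K_s·8F_mD/(πd³) = 1.0643 × 332.91 = 354.31 MPa
Goodman: 1/n_f = τ_a/S_se + τ_m/S_su = 113.02/492 + 354.31/1370 = 0.22971 + 0.25862 = 0.48833
n_f = 1/0.48833 = 2.048

2.05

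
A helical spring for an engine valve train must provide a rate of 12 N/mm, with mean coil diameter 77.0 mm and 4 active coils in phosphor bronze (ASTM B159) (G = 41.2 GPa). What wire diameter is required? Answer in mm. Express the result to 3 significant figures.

d = (8D³N_a·k / G)^(1/4) = (8·77.0³·4·12 / (41.2×10³))^0.25
  = (4255.1)^0.25 = 8.0766 mm

8.08 mm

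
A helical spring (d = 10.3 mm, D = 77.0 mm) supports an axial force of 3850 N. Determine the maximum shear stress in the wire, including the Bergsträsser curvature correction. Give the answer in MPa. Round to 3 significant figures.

Spring index C = D/d = 77.0/10.3 = 7.4757
K_B = (4C+2)/(4C−3) = 31.903/26.903 = 1.1859
τ₀ = 8FD/(πd³) = 8·3850·77.0/(π·10.3³) = 2.3716e+06/3432.9 = 690.84 MPa
τ_max = K·τ₀ = 1.1859 × 690.84 = 819.24 MPa

819 MPa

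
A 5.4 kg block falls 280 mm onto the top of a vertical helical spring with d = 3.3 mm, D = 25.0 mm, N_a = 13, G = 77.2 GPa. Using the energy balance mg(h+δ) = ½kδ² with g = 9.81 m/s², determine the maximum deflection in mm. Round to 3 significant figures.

82.6 mm

k = Gd⁴/(8D³N_a) = (77.2×10³)(3.3⁴)/(8·25.0³·13) = 5.634 N/mm
W = mg = 5.4 × 9.81 = 52.974 N
½kδ² − Wδ − Wh = 0 → δ = (W + √(W² + 2kWh))/k
δ = (52.974 + √(2806.2 + 167136))/5.634 = (52.974 + 412.24)/5.634 = 82.572 mm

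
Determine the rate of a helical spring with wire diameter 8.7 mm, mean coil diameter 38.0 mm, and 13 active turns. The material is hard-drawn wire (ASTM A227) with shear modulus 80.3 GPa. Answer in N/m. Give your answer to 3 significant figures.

80600 N/m

k = Gd⁴/(8D³N_a) = (80.3×10³ × 8.7⁴) / (8 × 38.0³ × 13)
  = 4.60037e+08 / 5.70669e+06 = 80.614 N/mm = 80614 N/m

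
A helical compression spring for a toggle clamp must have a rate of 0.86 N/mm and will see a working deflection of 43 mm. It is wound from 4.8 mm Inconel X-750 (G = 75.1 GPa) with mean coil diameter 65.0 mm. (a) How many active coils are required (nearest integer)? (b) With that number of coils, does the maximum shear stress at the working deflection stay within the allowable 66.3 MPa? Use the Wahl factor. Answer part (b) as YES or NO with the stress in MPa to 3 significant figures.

N_a = Gd⁴/(8D³k) = (75.1×10³)(4.8⁴)/(8·65.0³·0.86) = 21.1 → N_a = 21
Actual rate k = Gd⁴/(8D³·21) = 0.86408 N/mm
Working load F = kδ = 0.86408·43 = 37.156 N
C = 65.0/4.8 = 13.5417; K_W = (4C−1)/(4C−4)+0.615/C = 1.1052
τ_max = K_W·8FD/(πd³) = 1.1052·55.61 = 61.461 MPa
τ_max ≤ 66.3 MPa → acceptable

(a) 21 coils; (b) YES, τ_max = 61.5 MPa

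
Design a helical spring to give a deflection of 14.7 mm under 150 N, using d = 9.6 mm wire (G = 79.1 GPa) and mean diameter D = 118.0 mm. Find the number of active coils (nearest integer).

5

Required rate k = F/δ = 150/14.7 = 10.204 N/mm
N_a = Gd⁴/(8D³k) = (79.1×10³ × 9.6⁴)/(8 × 118.0³ × 10.204)
    = 6.71833e+08 / 1.34125e+08 = 5.009 → 5 coils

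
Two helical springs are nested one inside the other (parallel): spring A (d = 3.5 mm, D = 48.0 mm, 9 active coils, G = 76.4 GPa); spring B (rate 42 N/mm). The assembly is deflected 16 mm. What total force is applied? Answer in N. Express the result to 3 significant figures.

695 N

k_A = Gd⁴/(8D³N_a) = (76.4×10³)(3.5⁴)/(8·48.0³·9) = 1.4398 N/mm
Parallel: k_eq = 1.4398 + 42 = 43.44 N/mm
F = k_eq·δ = 43.44·16 = 695.04 N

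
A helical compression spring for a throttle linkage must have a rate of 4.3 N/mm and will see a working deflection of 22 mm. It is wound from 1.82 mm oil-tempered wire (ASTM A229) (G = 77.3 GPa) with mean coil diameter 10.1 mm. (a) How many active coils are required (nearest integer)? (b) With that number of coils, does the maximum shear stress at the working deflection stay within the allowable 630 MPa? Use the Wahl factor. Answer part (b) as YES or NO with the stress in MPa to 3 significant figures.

N_a = Gd⁴/(8D³k) = (77.3×10³)(1.82⁴)/(8·10.1³·4.3) = 23.93 → N_a = 24
Actual rate k = Gd⁴/(8D³·24) = 4.2875 N/mm
Working load F = kδ = 4.2875·22 = 94.324 N
C = 10.1/1.82 = 5.5495; K_W = (4C−1)/(4C−4)+0.615/C = 1.2757
τ_max = K_W·8FD/(πd³) = 1.2757·402.41 = 513.35 MPa
τ_max ≤ 630 MPa → acceptable

(a) 24 coils; (b) YES, τ_max = 513 MPa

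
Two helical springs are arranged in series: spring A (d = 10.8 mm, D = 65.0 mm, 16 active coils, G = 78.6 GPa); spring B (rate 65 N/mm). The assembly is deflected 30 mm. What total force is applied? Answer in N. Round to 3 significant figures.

622 N

k_A = Gd⁴/(8D³N_a) = (78.6×10³)(10.8⁴)/(8·65.0³·16) = 30.421 N/mm
Series: 1/k_eq = 1/30.421 + 1/65 = 0.048257; k_eq = 20.722 N/mm
F = k_eq·δ = 20.722·30 = 621.67 N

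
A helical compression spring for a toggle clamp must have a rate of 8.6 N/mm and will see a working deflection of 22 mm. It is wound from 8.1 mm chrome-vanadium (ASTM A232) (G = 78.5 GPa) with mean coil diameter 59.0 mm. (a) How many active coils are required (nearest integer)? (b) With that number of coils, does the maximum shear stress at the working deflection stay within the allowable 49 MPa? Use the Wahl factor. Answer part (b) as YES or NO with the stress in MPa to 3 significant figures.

N_a = Gd⁴/(8D³k) = (78.5×10³)(8.1⁴)/(8·59.0³·8.6) = 23.91 → N_a = 24
Actual rate k = Gd⁴/(8D³·24) = 8.5694 N/mm
Working load F = kδ = 8.5694·22 = 188.53 N
C = 59.0/8.1 = 7.2840; K_W = (4C−1)/(4C−4)+0.615/C = 1.2038
τ_max = K_W·8FD/(πd³) = 1.2038·53.298 = 64.159 MPa
τ_max > 49 MPa → exceeds allowable

(a) 24 coils; (b) NO, τ_max = 64.2 MPa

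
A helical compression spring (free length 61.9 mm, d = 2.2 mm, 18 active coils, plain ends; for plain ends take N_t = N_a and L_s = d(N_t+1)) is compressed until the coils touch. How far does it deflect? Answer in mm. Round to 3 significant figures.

N_t = 18; L_s = 2.2·19 = 41.8 mm
δ_solid = L₀ − L_s = 61.9 − 41.8 = 20.1 mm

20.1 mm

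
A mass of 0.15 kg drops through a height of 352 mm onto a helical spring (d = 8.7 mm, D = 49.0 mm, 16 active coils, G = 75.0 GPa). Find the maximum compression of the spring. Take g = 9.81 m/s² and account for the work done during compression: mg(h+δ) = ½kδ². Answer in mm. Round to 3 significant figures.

6.08 mm

k = Gd⁴/(8D³N_a) = (75.0×10³)(8.7⁴)/(8·49.0³·16) = 28.533 N/mm
W = mg = 0.15 × 9.81 = 1.4715 N
½kδ² − Wδ − Wh = 0 → δ = (W + √(W² + 2kWh))/k
δ = (1.4715 + √(2.1653 + 29557.9))/28.533 = (1.4715 + 171.93)/28.533 = 6.0773 mm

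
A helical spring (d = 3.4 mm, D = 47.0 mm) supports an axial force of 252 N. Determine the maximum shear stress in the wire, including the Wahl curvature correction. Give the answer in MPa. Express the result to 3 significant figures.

Spring index C = D/d = 47.0/3.4 = 13.8235
K_W = (4C−1)/(4C−4) + 0.615/C = 54.294/51.294 + 0.0445 = 1.1030
τ₀ = 8FD/(πd³) = 8·252·47.0/(π·3.4³) = 94752/123.48 = 767.36 MPa
τ_max = K·τ₀ = 1.1030 × 767.36 = 846.38 MPa

846 MPa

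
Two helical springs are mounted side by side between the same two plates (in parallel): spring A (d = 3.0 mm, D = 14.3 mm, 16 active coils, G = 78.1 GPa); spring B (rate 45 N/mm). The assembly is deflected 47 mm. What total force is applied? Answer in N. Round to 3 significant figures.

k_A = Gd⁴/(8D³N_a) = (78.1×10³)(3.0⁴)/(8·14.3³·16) = 16.901 N/mm
Parallel: k_eq = 16.901 + 45 = 61.901 N/mm
F = k_eq·δ = 61.901·47 = 2909.4 N

2910 N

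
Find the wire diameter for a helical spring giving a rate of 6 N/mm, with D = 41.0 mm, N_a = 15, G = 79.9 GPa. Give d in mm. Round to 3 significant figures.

4.99 mm

d = (8D³N_a·k / G)^(1/4) = (8·41.0³·15·6 / (79.9×10³))^0.25
  = (621.07)^0.25 = 4.9921 mm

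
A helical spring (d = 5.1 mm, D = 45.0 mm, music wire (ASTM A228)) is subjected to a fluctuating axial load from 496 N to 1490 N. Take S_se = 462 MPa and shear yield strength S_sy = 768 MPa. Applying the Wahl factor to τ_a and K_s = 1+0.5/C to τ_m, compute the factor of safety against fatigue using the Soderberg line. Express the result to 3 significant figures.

C = D/d = 45.0/5.1 = 8.8235; K_W = (4C−1)/(4C−4)+0.615/C = 1.1656; K_s = 1+0.5/C = 1.0567
F_a = (F_max−F_min)/2 = 497 N; F_m = (F_max+F_min)/2 = 993 N
τ_a = K_W·8F_aD/(πd³) = 1.1656 × 429.34 = 500.42 MPa
τ_m = K_s·8F_mD/(πd³) = 1.0567 × 857.81 = 906.42 MPa
Soderberg: 1/n_f = τ_a/S_se + τ_m/S_sy = 500.42/462 + 906.42/768 = 1.08316 + 1.18023 = 2.2634
n_f = 1/2.2634 = 0.4418

0.442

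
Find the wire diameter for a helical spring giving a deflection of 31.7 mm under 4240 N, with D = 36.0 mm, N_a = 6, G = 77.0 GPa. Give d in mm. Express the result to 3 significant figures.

7.90 mm

Required rate k = F/δ = 4240/31.7 = 133.75 N/mm
d = (8D³N_a·k / G)^(1/4) = (8·36.0³·6·133.75 / (77.0×10³))^0.25
  = (3890.1)^0.25 = 7.8975 mm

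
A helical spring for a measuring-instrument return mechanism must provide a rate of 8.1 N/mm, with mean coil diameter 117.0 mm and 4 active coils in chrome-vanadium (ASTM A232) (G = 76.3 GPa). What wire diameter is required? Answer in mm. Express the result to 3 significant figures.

8.59 mm

d = (8D³N_a·k / G)^(1/4) = (8·117.0³·4·8.1 / (76.3×10³))^0.25
  = (5440.9)^0.25 = 8.5885 mm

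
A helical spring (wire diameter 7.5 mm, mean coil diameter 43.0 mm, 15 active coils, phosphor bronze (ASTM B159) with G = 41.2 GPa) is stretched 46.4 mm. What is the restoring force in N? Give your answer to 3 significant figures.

634 N

k = Gd⁴/(8D³N_a) = (41.2×10³)(7.5⁴)/(8·43.0³·15) = 13.663 N/mm
F = k·δ = 13.663 × 46.4 = 633.98 N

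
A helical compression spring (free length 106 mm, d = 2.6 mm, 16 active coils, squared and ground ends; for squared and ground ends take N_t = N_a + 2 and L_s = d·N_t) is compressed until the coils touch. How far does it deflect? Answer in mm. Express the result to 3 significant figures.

59.2 mm

N_t = 18; L_s = 2.6·18 = 46.8 mm
δ_solid = L₀ − L_s = 106 − 46.8 = 59.2 mm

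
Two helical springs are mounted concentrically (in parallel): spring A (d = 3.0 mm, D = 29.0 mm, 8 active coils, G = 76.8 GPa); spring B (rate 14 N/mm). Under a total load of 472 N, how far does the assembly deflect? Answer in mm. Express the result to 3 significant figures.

26.2 mm

k_A = Gd⁴/(8D³N_a) = (76.8×10³)(3.0⁴)/(8·29.0³·8) = 3.9854 N/mm
Parallel: k_eq = 3.9854 + 14 = 17.985 N/mm
δ = F/k_eq = 472/17.985 = 26.244 mm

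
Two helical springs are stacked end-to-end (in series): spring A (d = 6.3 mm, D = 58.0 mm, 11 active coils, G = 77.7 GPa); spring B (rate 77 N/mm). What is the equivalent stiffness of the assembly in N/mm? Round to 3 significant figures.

k_A = Gd⁴/(8D³N_a) = (77.7×10³)(6.3⁴)/(8·58.0³·11) = 7.1288 N/mm
Series: 1/k_eq = 1/7.1288 + 1/77 = 0.15326; k_eq = 6.5247 N/mm

6.52 N/mm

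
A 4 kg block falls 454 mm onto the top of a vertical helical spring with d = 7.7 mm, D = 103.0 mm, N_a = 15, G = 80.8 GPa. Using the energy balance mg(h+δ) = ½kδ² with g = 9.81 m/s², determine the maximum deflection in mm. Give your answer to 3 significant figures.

k = Gd⁴/(8D³N_a) = (80.8×10³)(7.7⁴)/(8·103.0³·15) = 2.1661 N/mm
W = mg = 4 × 9.81 = 39.24 N
½kδ² − Wδ − Wh = 0 → δ = (W + √(W² + 2kWh))/k
δ = (39.24 + √(1539.8 + 77178.5))/2.1661 = (39.24 + 280.57)/2.1661 = 147.64 mm

148 mm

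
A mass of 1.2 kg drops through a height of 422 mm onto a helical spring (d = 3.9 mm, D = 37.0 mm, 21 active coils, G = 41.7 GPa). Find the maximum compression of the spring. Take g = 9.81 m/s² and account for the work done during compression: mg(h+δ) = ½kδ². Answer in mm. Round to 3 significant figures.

k = Gd⁴/(8D³N_a) = (41.7×10³)(3.9⁴)/(8·37.0³·21) = 1.1337 N/mm
W = mg = 1.2 × 9.81 = 11.772 N
½kδ² − Wδ − Wh = 0 → δ = (W + √(W² + 2kWh))/k
δ = (11.772 + √(138.58 + 11263.5))/1.1337 = (11.772 + 106.78)/1.1337 = 104.58 mm

105 mm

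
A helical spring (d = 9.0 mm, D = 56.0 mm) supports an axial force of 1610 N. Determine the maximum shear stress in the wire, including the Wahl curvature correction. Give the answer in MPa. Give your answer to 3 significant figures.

Spring index C = D/d = 56.0/9.0 = 6.2222
K_W = (4C−1)/(4C−4) + 0.615/C = 23.889/20.889 + 0.0988 = 1.2425
τ₀ = 8FD/(πd³) = 8·1610·56.0/(π·9.0³) = 721280/2290.2 = 314.94 MPa
τ_max = K·τ₀ = 1.2425 × 314.94 = 391.3 MPa

391 MPa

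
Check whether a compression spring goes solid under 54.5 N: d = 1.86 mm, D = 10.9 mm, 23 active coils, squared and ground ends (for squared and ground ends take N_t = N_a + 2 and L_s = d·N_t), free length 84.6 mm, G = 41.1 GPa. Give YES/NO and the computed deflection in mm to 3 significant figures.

NO, δ = 26.4 mm

k = Gd⁴/(8D³N_a) = (41.1×10³)(1.86⁴)/(8·10.9³·23) = 2.0644 N/mm
N_t = 25; L_s = 1.86·25 = 46.5 mm; δ_solid = L₀ − L_s = 84.6 − 46.5 = 38.1 mm
δ = F/k = 54.5/2.0644 = 26.4 mm
δ < δ_solid → spring does not go solid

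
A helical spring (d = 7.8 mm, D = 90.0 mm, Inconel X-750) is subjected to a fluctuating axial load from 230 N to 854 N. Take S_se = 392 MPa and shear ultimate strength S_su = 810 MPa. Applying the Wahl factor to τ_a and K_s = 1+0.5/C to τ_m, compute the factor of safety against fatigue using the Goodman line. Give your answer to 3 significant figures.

1.30

C = D/d = 90.0/7.8 = 11.5385; K_W = (4C−1)/(4C−4)+0.615/C = 1.1245; K_s = 1+0.5/C = 1.0433
F_a = (F_max−F_min)/2 = 312 N; F_m = (F_max+F_min)/2 = 542 N
τ_a = K_W·8F_aD/(πd³) = 1.1245 × 150.68 = 169.43 MPa
τ_m = K_s·8F_mD/(πd³) = 1.0433 × 261.76 = 273.1 MPa
Goodman: 1/n_f = τ_a/S_se + τ_m/S_su = 169.43/392 + 273.1/810 = 0.43223 + 0.33716 = 0.76939
n_f = 1/0.76939 = 1.3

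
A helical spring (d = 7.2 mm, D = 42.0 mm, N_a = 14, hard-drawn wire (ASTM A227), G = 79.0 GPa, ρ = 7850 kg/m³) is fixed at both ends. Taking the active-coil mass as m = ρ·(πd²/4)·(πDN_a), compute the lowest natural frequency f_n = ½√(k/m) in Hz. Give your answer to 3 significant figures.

104 Hz

k = Gd⁴/(8D³N_a) = (79.0×10³)(7.2⁴)/(8·42.0³·14) = 25.585 N/mm = 25585 N/m
Wire length L = πDN_a = π·42.0·14 = 1847.3 mm
m = ρ·(πd²/4)·L = 7850 × 40.715×10⁻⁶ m² × 1.8473 m = 0.59041 kg
f_n = ½√(k/m) = 0.5·√(25585/0.59041) = 0.5·√(43335) = 104.09 Hz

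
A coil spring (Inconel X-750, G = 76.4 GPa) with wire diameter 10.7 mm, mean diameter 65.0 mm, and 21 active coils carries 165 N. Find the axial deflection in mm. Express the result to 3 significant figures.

7.60 mm

k = Gd⁴/(8D³N_a) = (76.4×10³)(10.7⁴)/(8·65.0³·21) = 21.706 N/mm
δ = F/k = 165 / 21.706 = 7.6016 mm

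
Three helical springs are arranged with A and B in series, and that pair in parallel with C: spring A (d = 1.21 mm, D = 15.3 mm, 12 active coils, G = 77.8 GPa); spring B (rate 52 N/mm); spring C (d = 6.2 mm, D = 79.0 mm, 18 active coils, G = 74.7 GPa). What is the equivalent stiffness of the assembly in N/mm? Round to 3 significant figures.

2.04 N/mm

k_A = Gd⁴/(8D³N_a) = (77.8×10³)(1.21⁴)/(8·15.3³·12) = 0.48504 N/mm
k_C = Gd⁴/(8D³N_a) = (74.7×10³)(6.2⁴)/(8·79.0³·18) = 1.5547 N/mm
Springs A,B series: k_AB = 1/(1/0.48504+1/52) = 0.48056 N/mm; parallel with C: k_eq = 0.48056+1.5547 = 2.0352 N/mm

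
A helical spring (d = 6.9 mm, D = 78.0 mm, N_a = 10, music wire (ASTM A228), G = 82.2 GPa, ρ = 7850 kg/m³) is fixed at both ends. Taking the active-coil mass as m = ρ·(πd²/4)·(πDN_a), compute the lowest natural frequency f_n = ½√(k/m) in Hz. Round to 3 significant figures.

41.3 Hz

k = Gd⁴/(8D³N_a) = (82.2×10³)(6.9⁴)/(8·78.0³·10) = 4.9079 N/mm = 4907.9 N/m
Wire length L = πDN_a = π·78.0·10 = 2450.4 mm
m = ρ·(πd²/4)·L = 7850 × 37.393×10⁻⁶ m² × 2.4504 m = 0.71929 kg
f_n = ½√(k/m) = 0.5·√(4907.9/0.71929) = 0.5·√(6823.3) = 41.302 Hz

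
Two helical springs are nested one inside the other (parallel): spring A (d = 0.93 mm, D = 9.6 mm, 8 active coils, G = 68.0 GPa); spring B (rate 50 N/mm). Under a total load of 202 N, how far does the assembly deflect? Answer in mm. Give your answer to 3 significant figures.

k_A = Gd⁴/(8D³N_a) = (68.0×10³)(0.93⁴)/(8·9.6³·8) = 0.89835 N/mm
Parallel: k_eq = 0.89835 + 50 = 50.898 N/mm
δ = F/k_eq = 202/50.898 = 3.9687 mm

3.97 mm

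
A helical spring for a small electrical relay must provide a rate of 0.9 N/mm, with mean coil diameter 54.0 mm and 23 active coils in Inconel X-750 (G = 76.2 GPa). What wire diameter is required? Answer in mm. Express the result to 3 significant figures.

d = (8D³N_a·k / G)^(1/4) = (8·54.0³·23·0.9 / (76.2×10³))^0.25
  = (342.21)^0.25 = 4.3010 mm

4.30 mm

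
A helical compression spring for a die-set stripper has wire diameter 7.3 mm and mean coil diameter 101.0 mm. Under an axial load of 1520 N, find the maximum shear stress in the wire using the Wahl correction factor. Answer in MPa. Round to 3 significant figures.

Spring index C = D/d = 101.0/7.3 = 13.8356
K_W = (4C−1)/(4C−4) + 0.615/C = 54.342/51.342 + 0.0445 = 1.1029
τ₀ = 8FD/(πd³) = 8·1520·101.0/(π·7.3³) = 1.22816e+06/1222.1 = 1004.9 MPa
τ_max = K·τ₀ = 1.1029 × 1004.9 = 1108.3 MPa

1110 MPa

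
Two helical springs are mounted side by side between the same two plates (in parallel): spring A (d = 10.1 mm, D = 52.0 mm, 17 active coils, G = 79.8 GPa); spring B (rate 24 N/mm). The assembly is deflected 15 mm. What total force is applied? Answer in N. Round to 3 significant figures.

k_A = Gd⁴/(8D³N_a) = (79.8×10³)(10.1⁴)/(8·52.0³·17) = 43.425 N/mm
Parallel: k_eq = 43.425 + 24 = 67.425 N/mm
F = k_eq·δ = 67.425·15 = 1011.4 N

1010 N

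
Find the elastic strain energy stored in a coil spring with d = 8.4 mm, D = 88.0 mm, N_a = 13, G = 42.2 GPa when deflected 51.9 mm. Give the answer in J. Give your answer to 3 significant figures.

k = Gd⁴/(8D³N_a) = (42.2×10³)(8.4⁴)/(8·88.0³·13) = 2.9645 N/mm
U = ½kδ² = 0.5 × 2.9645 × 51.9² = 3992.6 N·mm = 3.9926 J

3.99 J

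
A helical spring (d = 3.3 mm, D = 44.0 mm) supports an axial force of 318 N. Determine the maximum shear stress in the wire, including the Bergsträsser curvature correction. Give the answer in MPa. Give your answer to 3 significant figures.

Spring index C = D/d = 44.0/3.3 = 13.3333
K_B = (4C+2)/(4C−3) = 55.333/50.333 = 1.0993
τ₀ = 8FD/(πd³) = 8·318·44.0/(π·3.3³) = 111936/112.9 = 991.47 MPa
τ_max = K·τ₀ = 1.0993 × 991.47 = 1090 MPa

1090 MPa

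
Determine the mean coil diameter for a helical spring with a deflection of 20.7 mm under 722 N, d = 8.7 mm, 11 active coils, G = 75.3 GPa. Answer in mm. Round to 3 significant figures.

52.0 mm

Required rate k = F/δ = 722/20.7 = 34.879 N/mm
D = (Gd⁴/(8N_a·k))^(1/3) = (75.3×10³·8.7⁴/(8·11·34.879))^(1/3)
  = (140547)^(1/3) = 51.9925 mm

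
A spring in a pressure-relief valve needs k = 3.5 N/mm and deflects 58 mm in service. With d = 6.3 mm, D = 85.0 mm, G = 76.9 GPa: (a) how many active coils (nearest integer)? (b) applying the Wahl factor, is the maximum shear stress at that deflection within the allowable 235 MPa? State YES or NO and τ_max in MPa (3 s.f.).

(a) 7 coils; (b) YES, τ_max = 196 MPa

N_a = Gd⁴/(8D³k) = (76.9×10³)(6.3⁴)/(8·85.0³·3.5) = 7.045 → N_a = 7
Actual rate k = Gd⁴/(8D³·7) = 3.5224 N/mm
Working load F = kδ = 3.5224·58 = 204.3 N
C = 85.0/6.3 = 13.4921; K_W = (4C−1)/(4C−4)+0.615/C = 1.1056
τ_max = K_W·8FD/(πd³) = 1.1056·176.85 = 195.53 MPa
τ_max ≤ 235 MPa → acceptable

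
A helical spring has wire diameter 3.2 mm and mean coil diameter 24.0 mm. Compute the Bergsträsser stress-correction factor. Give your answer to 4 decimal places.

1.1852

C = D/d = 24.0/3.2 = 7.5000
K_B = (4C+2)/(4C−3) = 32.000/27.000 = 1.1852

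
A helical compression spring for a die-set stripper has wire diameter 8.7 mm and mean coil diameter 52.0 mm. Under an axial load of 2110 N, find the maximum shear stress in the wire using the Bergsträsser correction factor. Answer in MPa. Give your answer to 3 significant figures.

526 MPa

Spring index C = D/d = 52.0/8.7 = 5.9770
K_B = (4C+2)/(4C−3) = 25.908/20.908 = 1.2391
τ₀ = 8FD/(πd³) = 8·2110·52.0/(π·8.7³) = 877760/2068.7 = 424.3 MPa
τ_max = K·τ₀ = 1.2391 × 424.3 = 525.76 MPa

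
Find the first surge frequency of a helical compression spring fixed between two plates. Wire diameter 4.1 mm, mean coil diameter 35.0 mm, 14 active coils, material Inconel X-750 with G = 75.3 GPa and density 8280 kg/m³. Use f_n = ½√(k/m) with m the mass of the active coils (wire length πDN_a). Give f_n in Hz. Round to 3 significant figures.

81.1 Hz

k = Gd⁴/(8D³N_a) = (75.3×10³)(4.1⁴)/(8·35.0³·14) = 4.4311 N/mm = 4431.1 N/m
Wire length L = πDN_a = π·35.0·14 = 1539.4 mm
m = ρ·(πd²/4)·L = 8280 × 13.203×10⁻⁶ m² × 1.5394 m = 0.16828 kg
f_n = ½√(k/m) = 0.5·√(4431.1/0.16828) = 0.5·√(26331) = 81.135 Hz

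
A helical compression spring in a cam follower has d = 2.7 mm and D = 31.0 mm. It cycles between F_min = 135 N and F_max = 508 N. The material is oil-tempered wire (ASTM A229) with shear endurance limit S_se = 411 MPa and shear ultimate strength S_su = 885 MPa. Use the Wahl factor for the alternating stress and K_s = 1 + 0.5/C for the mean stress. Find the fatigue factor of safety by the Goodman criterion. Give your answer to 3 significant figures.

0.280

C = D/d = 31.0/2.7 = 11.4815; K_W = (4C−1)/(4C−4)+0.615/C = 1.1251; K_s = 1+0.5/C = 1.0435
F_a = (F_max−F_min)/2 = 186.5 N; F_m = (F_max+F_min)/2 = 321.5 N
τ_a = K_W·8F_aD/(πd³) = 1.1251 × 747.98 = 841.57 MPa
τ_m = K_s·8F_mD/(πd³) = 1.0435 × 1289.4 = 1345.6 MPa
Goodman: 1/n_f = τ_a/S_se + τ_m/S_su = 841.57/411 + 1345.6/885 = 2.04760 + 1.52041 = 3.568
n_f = 1/3.568 = 0.2803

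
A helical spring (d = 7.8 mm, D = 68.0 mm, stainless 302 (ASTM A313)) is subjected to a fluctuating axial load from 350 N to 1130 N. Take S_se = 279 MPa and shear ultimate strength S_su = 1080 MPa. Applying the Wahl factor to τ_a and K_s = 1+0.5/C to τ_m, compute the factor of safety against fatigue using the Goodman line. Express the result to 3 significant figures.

1.16

C = D/d = 68.0/7.8 = 8.7179; K_W = (4C−1)/(4C−4)+0.615/C = 1.1677; K_s = 1+0.5/C = 1.0574
F_a = (F_max−F_min)/2 = 390 N; F_m = (F_max+F_min)/2 = 740 N
τ_a = K_W·8F_aD/(πd³) = 1.1677 × 142.31 = 166.18 MPa
τ_m = K_s·8F_mD/(πd³) = 1.0574 × 270.02 = 285.51 MPa
Goodman: 1/n_f = τ_a/S_se + τ_m/S_su = 166.18/279 + 285.51/1080 = 0.59561 + 0.26436 = 0.85997
n_f = 1/0.85997 = 1.163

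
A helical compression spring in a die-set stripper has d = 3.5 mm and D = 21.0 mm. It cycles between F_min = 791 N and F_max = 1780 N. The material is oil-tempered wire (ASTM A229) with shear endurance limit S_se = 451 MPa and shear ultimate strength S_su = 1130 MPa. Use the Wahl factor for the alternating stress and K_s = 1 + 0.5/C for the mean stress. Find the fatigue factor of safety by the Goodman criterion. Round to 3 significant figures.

0.308

C = D/d = 21.0/3.5 = 6.0000; K_W = (4C−1)/(4C−4)+0.615/C = 1.2525; K_s = 1+0.5/C = 1.0833
F_a = (F_max−F_min)/2 = 494.5 N; F_m = (F_max+F_min)/2 = 1285.5 N
τ_a = K_W·8F_aD/(πd³) = 1.2525 × 616.77 = 772.5 MPa
τ_m = K_s·8F_mD/(πd³) = 1.0833 × 1603.3 = 1737 MPa
Goodman: 1/n_f = τ_a/S_se + τ_m/S_su = 772.5/451 + 1737/1130 = 1.71286 + 1.53713 = 3.25
n_f = 1/3.25 = 0.3077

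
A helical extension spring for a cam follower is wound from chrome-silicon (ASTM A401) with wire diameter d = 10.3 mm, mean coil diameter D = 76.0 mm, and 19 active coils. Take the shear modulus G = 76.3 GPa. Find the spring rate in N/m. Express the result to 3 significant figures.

k = Gd⁴/(8D³N_a) = (76.3×10³ × 10.3⁴) / (8 × 76.0³ × 19)
  = 8.58763e+08 / 6.67244e+07 = 12.87 N/mm = 12870 N/m

12900 N/m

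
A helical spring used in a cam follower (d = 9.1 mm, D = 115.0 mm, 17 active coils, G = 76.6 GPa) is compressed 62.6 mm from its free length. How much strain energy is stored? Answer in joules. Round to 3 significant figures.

4.98 J

k = Gd⁴/(8D³N_a) = (76.6×10³)(9.1⁴)/(8·115.0³·17) = 2.5396 N/mm
U = ½kδ² = 0.5 × 2.5396 × 62.6² = 4976 N·mm = 4.976 J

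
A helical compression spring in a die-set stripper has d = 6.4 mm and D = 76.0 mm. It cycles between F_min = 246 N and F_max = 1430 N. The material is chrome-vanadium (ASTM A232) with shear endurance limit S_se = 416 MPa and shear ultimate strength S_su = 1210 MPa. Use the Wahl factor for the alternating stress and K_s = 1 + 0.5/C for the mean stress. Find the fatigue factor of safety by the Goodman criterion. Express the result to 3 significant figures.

C = D/d = 76.0/6.4 = 11.8750; K_W = (4C−1)/(4C−4)+0.615/C = 1.1208; K_s = 1+0.5/C = 1.0421
F_a = (F_max−F_min)/2 = 592 N; F_m = (F_max+F_min)/2 = 838 N
τ_a = K_W·8F_aD/(πd³) = 1.1208 × 437.05 = 489.83 MPa
τ_m = K_s·8F_mD/(πd³) = 1.0421 × 618.67 = 644.72 MPa
Goodman: 1/n_f = τ_a/S_se + τ_m/S_su = 489.83/416 + 644.72/1210 = 1.17748 + 0.53282 = 1.7103
n_f = 1/1.7103 = 0.5847

0.585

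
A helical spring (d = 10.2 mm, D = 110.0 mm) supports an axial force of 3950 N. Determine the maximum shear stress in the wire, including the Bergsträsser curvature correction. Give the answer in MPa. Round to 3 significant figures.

Spring index C = D/d = 110.0/10.2 = 10.7843
K_B = (4C+2)/(4C−3) = 45.137/40.137 = 1.1246
τ₀ = 8FD/(πd³) = 8·3950·110.0/(π·10.2³) = 3.476e+06/3333.9 = 1042.6 MPa
τ_max = K·τ₀ = 1.1246 × 1042.6 = 1172.5 MPa

1170 MPa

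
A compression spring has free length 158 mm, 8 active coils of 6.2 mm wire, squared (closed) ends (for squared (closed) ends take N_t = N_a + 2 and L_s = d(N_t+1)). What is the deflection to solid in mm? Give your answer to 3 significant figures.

89.8 mm

N_t = 10; L_s = 6.2·11 = 68.2 mm
δ_solid = L₀ − L_s = 158 − 68.2 = 89.8 mm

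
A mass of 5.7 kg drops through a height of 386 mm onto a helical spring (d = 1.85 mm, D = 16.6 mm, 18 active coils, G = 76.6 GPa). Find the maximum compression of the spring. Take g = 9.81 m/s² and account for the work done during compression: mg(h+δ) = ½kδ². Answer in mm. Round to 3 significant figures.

224 mm

k = Gd⁴/(8D³N_a) = (76.6×10³)(1.85⁴)/(8·16.6³·18) = 1.3622 N/mm
W = mg = 5.7 × 9.81 = 55.917 N
½kδ² − Wδ − Wh = 0 → δ = (W + √(W² + 2kWh))/k
δ = (55.917 + √(3126.7 + 58801.7))/1.3622 = (55.917 + 248.85)/1.3622 = 223.74 mm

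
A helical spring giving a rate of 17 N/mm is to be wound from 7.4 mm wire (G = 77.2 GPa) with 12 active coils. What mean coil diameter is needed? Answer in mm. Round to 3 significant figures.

D = (Gd⁴/(8N_a·k))^(1/3) = (77.2×10³·7.4⁴/(8·12·17))^(1/3)
  = (141848)^(1/3) = 52.1524 mm

52.2 mm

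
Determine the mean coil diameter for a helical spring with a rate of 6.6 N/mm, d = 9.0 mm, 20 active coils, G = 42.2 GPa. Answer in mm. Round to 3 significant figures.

D = (Gd⁴/(8N_a·k))^(1/3) = (42.2×10³·9.0⁴/(8·20·6.6))^(1/3)
  = (262191)^(1/3) = 64.0039 mm

64.0 mm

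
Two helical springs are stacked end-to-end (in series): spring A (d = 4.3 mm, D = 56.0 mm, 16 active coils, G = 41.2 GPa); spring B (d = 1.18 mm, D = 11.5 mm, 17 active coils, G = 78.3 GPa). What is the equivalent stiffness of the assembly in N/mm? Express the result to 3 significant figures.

k_A = Gd⁴/(8D³N_a) = (41.2×10³)(4.3⁴)/(8·56.0³·16) = 0.62661 N/mm
k_B = Gd⁴/(8D³N_a) = (78.3×10³)(1.18⁴)/(8·11.5³·17) = 0.73393 N/mm
Series: 1/k_eq = 1/0.62661 + 1/0.73393 = 2.9584; k_eq = 0.33802 N/mm

0.338 N/mm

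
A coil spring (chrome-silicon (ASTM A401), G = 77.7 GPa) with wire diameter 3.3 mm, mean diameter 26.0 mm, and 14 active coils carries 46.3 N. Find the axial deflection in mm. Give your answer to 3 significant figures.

9.89 mm

k = Gd⁴/(8D³N_a) = (77.7×10³)(3.3⁴)/(8·26.0³·14) = 4.681 N/mm
δ = F/k = 46.3 / 4.681 = 9.891 mm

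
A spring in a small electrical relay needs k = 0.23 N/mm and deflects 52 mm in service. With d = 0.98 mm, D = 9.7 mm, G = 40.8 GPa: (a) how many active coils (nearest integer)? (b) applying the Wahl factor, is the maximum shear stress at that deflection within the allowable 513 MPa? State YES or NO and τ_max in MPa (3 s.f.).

N_a = Gd⁴/(8D³k) = (40.8×10³)(0.98⁴)/(8·9.7³·0.23) = 22.41 → N_a = 22
Actual rate k = Gd⁴/(8D³·22) = 0.23428 N/mm
Working load F = kδ = 0.23428·52 = 12.183 N
C = 9.7/0.98 = 9.8980; K_W = (4C−1)/(4C−4)+0.615/C = 1.1464
τ_max = K_W·8FD/(πd³) = 1.1464·319.72 = 366.54 MPa
τ_max ≤ 513 MPa → acceptable

(a) 22 coils; (b) YES, τ_max = 367 MPa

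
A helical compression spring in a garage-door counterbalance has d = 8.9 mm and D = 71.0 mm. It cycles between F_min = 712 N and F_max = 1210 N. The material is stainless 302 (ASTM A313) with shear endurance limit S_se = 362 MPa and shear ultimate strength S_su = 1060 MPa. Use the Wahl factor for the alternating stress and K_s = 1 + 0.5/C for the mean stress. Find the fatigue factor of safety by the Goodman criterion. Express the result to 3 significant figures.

C = D/d = 71.0/8.9 = 7.9775; K_W = (4C−1)/(4C−4)+0.615/C = 1.1846; K_s = 1+0.5/C = 1.0627
F_a = (F_max−F_min)/2 = 249 N; F_m = (F_max+F_min)/2 = 961 N
τ_a = K_W·8F_aD/(πd³) = 1.1846 × 63.86 = 75.647 MPa
τ_m = K_s·8F_mD/(πd³) = 1.0627 × 246.46 = 261.91 MPa
Goodman: 1/n_f = τ_a/S_se + τ_m/S_su = 75.647/362 + 261.91/1060 = 0.20897 + 0.24709 = 0.45606
n_f = 1/0.45606 = 2.193

2.19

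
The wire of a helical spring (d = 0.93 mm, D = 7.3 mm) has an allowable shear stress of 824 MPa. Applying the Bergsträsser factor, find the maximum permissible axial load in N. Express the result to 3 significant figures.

C = D/d = 7.3/0.93 = 7.8495
K_B = (4C+2)/(4C−3) = 33.398/28.398 = 1.1761
τ_max = K·8FD/(πd³) → F_max = τ_allow·πd³/(8DK)
F_max = 824·π·0.93³/(8·7.3·1.1761) = 2082.2/68.682 = 30.317 N

30.3 N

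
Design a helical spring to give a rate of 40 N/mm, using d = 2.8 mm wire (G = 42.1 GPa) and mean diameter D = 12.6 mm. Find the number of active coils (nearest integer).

4

N_a = Gd⁴/(8D³k) = (42.1×10³ × 2.8⁴)/(8 × 12.6³ × 40)
    = 2.5877e+06 / 640120 = 4.043 → 4 coils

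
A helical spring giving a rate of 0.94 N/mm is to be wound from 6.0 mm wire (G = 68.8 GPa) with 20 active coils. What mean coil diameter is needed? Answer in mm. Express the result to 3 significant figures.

D = (Gd⁴/(8N_a·k))^(1/3) = (68.8×10³·6.0⁴/(8·20·0.94))^(1/3)
  = (592851)^(1/3) = 84.0069 mm

84.0 mm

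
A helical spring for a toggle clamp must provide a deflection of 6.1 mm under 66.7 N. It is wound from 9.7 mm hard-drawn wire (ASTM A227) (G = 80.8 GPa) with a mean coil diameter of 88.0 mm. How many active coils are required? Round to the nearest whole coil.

Required rate k = F/δ = 66.7/6.1 = 10.934 N/mm
N_a = Gd⁴/(8D³k) = (80.8×10³ × 9.7⁴)/(8 × 88.0³ × 10.934)
    = 7.15317e+08 / 5.9612e+07 = 12 → 12 coils

12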